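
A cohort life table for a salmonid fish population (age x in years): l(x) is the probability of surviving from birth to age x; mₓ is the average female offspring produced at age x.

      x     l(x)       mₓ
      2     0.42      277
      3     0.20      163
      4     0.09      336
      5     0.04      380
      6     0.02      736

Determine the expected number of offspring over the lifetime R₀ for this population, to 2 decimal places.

R₀ = Σ l(x) mₓ:
  age 2: 0.42 × 277 = 116.3400
  age 3: 0.20 × 163 = 32.6000
  age 4: 0.09 × 336 = 30.2400
  age 5: 0.04 × 380 = 15.2000
  age 6: 0.02 × 736 = 14.7200
R₀ = 116.3400 + 32.6000 + 30.2400 + 15.2000 + 14.7200 = 209.1000

209.10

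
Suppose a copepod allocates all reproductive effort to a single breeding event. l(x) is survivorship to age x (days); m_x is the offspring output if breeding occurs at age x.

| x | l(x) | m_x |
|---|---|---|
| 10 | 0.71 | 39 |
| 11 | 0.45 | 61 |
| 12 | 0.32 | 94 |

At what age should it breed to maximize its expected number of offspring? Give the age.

Expected offspring if breeding at age x = l(x) × m_x:
  age 10: 0.71 × 39 = 27.690
  age 11: 0.45 × 61 = 27.450
  age 12: 0.32 × 94 = 30.080
Maximum at age 12 (30.080).

12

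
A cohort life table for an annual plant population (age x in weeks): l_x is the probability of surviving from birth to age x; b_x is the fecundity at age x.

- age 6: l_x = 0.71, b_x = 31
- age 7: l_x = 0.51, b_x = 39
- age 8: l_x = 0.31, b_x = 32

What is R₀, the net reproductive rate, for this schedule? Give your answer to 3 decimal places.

R₀ = Σ l_x b_x:
  age 6: 0.71 × 31 = 22.0100
  age 7: 0.51 × 39 = 19.8900
  age 8: 0.31 × 32 = 9.9200
R₀ = 22.0100 + 19.8900 + 9.9200 = 51.8200

51.820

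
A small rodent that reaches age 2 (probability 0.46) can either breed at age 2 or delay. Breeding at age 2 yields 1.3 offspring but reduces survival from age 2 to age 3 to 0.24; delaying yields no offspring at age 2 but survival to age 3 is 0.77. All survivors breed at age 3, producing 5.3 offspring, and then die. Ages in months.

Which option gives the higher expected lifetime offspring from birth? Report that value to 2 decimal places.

1.88

breed at age 2: R₀ = 0.46 × (1.3 + 0.24 × 5.3) = 0.46 × 2.5720 = 1.1831
delay to age 3: R₀ = 0.46 × (0.77 × 5.3) = 0.46 × 4.0810 = 1.8773
Higher: delay to age 3 (1.8773).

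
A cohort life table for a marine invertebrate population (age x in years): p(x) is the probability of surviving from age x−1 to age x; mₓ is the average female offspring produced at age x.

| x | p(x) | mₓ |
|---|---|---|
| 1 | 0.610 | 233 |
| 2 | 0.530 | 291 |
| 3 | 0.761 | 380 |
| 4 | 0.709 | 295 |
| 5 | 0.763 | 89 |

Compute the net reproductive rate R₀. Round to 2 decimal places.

393.01

Survivorship from birth: l_x = p_1·p_2·…·p_x.
  l_1 = 0.61000
  l_2 = 0.32330
  l_3 = 0.24603
  l_4 = 0.17444
  l_5 = 0.13309
R₀ = Σ l_x mₓ:
  age 1: 0.61000 × 233 = 142.1300
  age 2: 0.32330 × 291 = 94.0803
  age 3: 0.24603 × 380 = 93.4914
  age 4: 0.17444 × 295 = 51.4598
  age 5: 0.13309 × 89 = 11.8450
R₀ = 142.1300 + 94.0803 + 93.4914 + 51.4598 + 11.8450 = 393.0065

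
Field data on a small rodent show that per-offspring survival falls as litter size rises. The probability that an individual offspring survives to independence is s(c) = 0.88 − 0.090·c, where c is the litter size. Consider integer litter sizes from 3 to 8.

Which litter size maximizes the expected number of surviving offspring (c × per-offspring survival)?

Expected surviving offspring = c × s(c):
  c=3: 3 × 0.610 = 1.830
  c=4: 4 × 0.520 = 2.080
  c=5: 5 × 0.430 = 2.150
  c=6: 6 × 0.340 = 2.040
  c=7: 7 × 0.250 = 1.750
  c=8: 8 × 0.160 = 1.280
Maximum at c = 5 (2.150 surviving offspring).

5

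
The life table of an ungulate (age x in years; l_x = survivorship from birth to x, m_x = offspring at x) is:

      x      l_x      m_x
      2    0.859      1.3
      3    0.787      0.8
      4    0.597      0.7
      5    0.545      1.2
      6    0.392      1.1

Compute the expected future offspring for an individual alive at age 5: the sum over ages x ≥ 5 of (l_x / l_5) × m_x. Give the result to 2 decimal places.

1.99

l_5 = 0.545. Conditional survival from age 5 to x is l_x / l_5.
  x=5: (0.545/0.545) × 1.2 = 1.2000
  x=6: (0.392/0.545) × 1.1 = 0.7912
Sum = 1.2000 + 0.7912 = 1.9912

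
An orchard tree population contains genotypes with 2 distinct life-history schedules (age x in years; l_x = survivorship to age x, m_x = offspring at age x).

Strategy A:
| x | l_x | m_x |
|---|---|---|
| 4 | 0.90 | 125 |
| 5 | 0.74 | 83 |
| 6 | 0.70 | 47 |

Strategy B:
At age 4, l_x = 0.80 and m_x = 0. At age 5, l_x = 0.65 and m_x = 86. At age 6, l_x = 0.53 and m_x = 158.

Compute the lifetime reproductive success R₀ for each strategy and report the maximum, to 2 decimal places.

Strategy A: R₀ = 0.90×125 + 0.74×83 + 0.70×47 = 206.8200
Strategy B: R₀ = 0.80×0 + 0.65×86 + 0.53×158 = 139.6400
Highest R₀: strategy A with 206.8200.

206.82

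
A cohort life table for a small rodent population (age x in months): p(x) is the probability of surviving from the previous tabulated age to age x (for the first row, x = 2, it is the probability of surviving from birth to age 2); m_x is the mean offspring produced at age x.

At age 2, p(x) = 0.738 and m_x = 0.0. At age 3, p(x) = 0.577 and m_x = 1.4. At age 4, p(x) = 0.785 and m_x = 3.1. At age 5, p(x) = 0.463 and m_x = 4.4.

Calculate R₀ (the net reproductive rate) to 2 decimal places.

Survivorship from birth: l_x = p_2·p_3·…·p_x.
  l_2 = 0.73800
  l_3 = 0.42583
  l_4 = 0.33427
  l_5 = 0.15477
R₀ = Σ l_x m_x:
  age 2: 0.73800 × 0.0 = 0.0000
  age 3: 0.42583 × 1.4 = 0.5962
  age 4: 0.33427 × 3.1 = 1.0362
  age 5: 0.15477 × 4.4 = 0.6810
R₀ = 0.0000 + 0.5962 + 1.0362 + 0.6810 = 2.3134

2.31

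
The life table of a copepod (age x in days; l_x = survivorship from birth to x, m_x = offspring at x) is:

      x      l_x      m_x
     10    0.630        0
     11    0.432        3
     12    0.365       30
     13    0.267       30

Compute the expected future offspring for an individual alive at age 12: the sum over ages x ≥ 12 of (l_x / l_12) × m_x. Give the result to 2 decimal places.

51.95

l_12 = 0.365. Conditional survival from age 12 to x is l_x / l_12.
  x=12: (0.365/0.365) × 30 = 30.0000
  x=13: (0.267/0.365) × 30 = 21.9452
Sum = 30.0000 + 21.9452 = 51.9452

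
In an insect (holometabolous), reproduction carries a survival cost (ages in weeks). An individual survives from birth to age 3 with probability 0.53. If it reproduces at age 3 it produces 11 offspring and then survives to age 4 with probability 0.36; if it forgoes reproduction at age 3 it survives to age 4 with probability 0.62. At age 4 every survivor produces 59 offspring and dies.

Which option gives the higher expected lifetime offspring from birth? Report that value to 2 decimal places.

19.39

breed at age 3: R₀ = 0.53 × (11 + 0.36 × 59) = 0.53 × 32.2400 = 17.0872
delay to age 4: R₀ = 0.53 × (0.62 × 59) = 0.53 × 36.5800 = 19.3874
Higher: delay to age 4 (19.3874).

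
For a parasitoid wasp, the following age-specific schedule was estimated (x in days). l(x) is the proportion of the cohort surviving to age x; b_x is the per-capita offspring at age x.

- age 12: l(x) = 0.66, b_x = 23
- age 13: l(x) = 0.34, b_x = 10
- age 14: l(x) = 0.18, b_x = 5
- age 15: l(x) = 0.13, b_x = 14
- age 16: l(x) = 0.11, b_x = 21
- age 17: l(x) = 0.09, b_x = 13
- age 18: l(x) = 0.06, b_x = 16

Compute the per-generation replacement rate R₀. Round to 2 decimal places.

R₀ = Σ l(x) b_x:
  age 12: 0.66 × 23 = 15.1800
  age 13: 0.34 × 10 = 3.4000
  age 14: 0.18 × 5 = 0.9000
  age 15: 0.13 × 14 = 1.8200
  age 16: 0.11 × 21 = 2.3100
  age 17: 0.09 × 13 = 1.1700
  age 18: 0.06 × 16 = 0.9600
R₀ = 15.1800 + 3.4000 + 0.9000 + 1.8200 + 2.3100 + 1.1700 + 0.9600 = 25.7400

25.74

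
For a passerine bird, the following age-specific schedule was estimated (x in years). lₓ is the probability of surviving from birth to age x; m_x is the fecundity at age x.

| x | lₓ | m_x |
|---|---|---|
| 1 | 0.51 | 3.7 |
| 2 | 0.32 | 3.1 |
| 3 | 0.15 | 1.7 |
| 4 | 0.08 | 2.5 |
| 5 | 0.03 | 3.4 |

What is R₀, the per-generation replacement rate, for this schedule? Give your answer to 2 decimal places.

3.44

R₀ = Σ lₓ m_x:
  age 1: 0.51 × 3.7 = 1.8870
  age 2: 0.32 × 3.1 = 0.9920
  age 3: 0.15 × 1.7 = 0.2550
  age 4: 0.08 × 2.5 = 0.2000
  age 5: 0.03 × 3.4 = 0.1020
R₀ = 1.8870 + 0.9920 + 0.2550 + 0.2000 + 0.1020 = 3.4360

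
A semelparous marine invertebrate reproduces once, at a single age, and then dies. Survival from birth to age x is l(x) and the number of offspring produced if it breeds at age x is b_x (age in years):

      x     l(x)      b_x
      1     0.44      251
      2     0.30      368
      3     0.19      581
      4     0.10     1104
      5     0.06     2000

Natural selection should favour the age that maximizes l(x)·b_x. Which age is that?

Expected offspring if breeding at age x = l(x) × b_x:
  age 1: 0.44 × 251 = 110.440
  age 2: 0.30 × 368 = 110.400
  age 3: 0.19 × 581 = 110.390
  age 4: 0.10 × 1104 = 110.400
  age 5: 0.06 × 2000 = 120.000
Maximum at age 5 (120.000).

5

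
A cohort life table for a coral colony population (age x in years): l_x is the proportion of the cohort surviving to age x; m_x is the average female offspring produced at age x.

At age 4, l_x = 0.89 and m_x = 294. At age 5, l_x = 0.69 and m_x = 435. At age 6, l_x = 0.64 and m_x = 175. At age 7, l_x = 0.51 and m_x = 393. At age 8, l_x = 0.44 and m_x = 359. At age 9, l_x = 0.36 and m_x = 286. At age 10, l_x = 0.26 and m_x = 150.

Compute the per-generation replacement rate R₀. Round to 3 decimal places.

R₀ = Σ l_x m_x:
  age 4: 0.89 × 294 = 261.6600
  age 5: 0.69 × 435 = 300.1500
  age 6: 0.64 × 175 = 112.0000
  age 7: 0.51 × 393 = 200.4300
  age 8: 0.44 × 359 = 157.9600
  age 9: 0.36 × 286 = 102.9600
  age 10: 0.26 × 150 = 39.0000
R₀ = 261.6600 + 300.1500 + 112.0000 + 200.4300 + 157.9600 + 102.9600 + 39.0000 = 1174.1600

1174.160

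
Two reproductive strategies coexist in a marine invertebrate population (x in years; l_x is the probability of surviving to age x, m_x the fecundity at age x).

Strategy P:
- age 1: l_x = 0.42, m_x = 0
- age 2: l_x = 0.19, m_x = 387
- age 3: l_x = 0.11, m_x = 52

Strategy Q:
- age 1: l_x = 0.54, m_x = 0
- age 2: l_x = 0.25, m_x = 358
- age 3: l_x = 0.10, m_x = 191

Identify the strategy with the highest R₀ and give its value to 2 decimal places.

Strategy P: R₀ = 0.42×0 + 0.19×387 + 0.11×52 = 79.2500
Strategy Q: R₀ = 0.54×0 + 0.25×358 + 0.10×191 = 108.6000
Highest R₀: strategy Q with 108.6000.

108.60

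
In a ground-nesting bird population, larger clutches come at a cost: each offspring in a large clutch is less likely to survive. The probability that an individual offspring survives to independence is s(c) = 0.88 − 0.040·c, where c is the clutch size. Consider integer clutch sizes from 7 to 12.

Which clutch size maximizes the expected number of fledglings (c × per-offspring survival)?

11

Expected fledglings = c × s(c):
  c=7: 7 × 0.600 = 4.200
  c=8: 8 × 0.560 = 4.480
  c=9: 9 × 0.520 = 4.680
  c=10: 10 × 0.480 = 4.800
  c=11: 11 × 0.440 = 4.840
  c=12: 12 × 0.400 = 4.800
Maximum at c = 11 (4.840 fledglings).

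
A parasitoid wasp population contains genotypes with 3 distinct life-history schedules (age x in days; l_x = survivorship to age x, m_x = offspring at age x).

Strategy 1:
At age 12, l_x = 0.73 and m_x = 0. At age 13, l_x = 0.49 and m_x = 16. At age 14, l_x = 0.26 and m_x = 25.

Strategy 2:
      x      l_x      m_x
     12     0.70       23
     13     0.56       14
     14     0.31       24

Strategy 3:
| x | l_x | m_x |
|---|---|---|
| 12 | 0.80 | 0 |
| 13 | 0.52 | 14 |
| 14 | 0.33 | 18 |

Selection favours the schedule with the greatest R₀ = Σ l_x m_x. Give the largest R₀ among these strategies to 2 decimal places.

31.38

Strategy 1: R₀ = 0.73×0 + 0.49×16 + 0.26×25 = 14.3400
Strategy 2: R₀ = 0.70×23 + 0.56×14 + 0.31×24 = 31.3800
Strategy 3: R₀ = 0.80×0 + 0.52×14 + 0.33×18 = 13.2200
Highest R₀: strategy 2 with 31.3800.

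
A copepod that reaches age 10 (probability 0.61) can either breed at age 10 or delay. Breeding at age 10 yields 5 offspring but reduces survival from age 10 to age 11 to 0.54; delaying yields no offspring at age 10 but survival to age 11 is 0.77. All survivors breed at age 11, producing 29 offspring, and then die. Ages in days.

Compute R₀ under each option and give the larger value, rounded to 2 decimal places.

breed at age 10: R₀ = 0.61 × (5 + 0.54 × 29) = 0.61 × 20.6600 = 12.6026
delay to age 11: R₀ = 0.61 × (0.77 × 29) = 0.61 × 22.3300 = 13.6213
Higher: delay to age 11 (13.6213).

13.62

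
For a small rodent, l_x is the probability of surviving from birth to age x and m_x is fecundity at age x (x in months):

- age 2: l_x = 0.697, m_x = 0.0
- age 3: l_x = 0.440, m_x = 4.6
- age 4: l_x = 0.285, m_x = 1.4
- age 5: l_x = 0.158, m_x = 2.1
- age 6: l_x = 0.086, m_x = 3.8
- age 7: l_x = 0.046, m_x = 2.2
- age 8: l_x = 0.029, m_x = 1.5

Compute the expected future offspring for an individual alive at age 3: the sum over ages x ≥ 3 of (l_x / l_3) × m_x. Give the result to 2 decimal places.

7.33

l_3 = 0.440. Conditional survival from age 3 to x is l_x / l_3.
  x=3: (0.440/0.440) × 4.6 = 4.6000
  x=4: (0.285/0.440) × 1.4 = 0.9068
  x=5: (0.158/0.440) × 2.1 = 0.7541
  x=6: (0.086/0.440) × 3.8 = 0.7427
  x=7: (0.046/0.440) × 2.2 = 0.2300
  x=8: (0.029/0.440) × 1.5 = 0.0989
Sum = 4.6000 + 0.9068 + 0.7541 + 0.7427 + 0.2300 + 0.0989 = 7.3325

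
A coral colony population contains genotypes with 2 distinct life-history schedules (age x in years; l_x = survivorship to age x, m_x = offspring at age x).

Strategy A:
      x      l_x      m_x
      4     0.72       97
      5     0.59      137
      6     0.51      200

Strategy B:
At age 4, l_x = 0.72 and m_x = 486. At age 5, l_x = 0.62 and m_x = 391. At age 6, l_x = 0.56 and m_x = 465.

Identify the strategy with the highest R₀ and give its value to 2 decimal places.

852.74

Strategy A: R₀ = 0.72×97 + 0.59×137 + 0.51×200 = 252.6700
Strategy B: R₀ = 0.72×486 + 0.62×391 + 0.56×465 = 852.7400
Highest R₀: strategy B with 852.7400.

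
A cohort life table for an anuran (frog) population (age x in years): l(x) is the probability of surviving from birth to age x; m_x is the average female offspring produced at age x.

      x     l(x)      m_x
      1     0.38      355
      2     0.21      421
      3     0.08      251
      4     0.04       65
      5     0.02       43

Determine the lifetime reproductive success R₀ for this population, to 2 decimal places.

R₀ = Σ l(x) m_x:
  age 1: 0.38 × 355 = 134.9000
  age 2: 0.21 × 421 = 88.4100
  age 3: 0.08 × 251 = 20.0800
  age 4: 0.04 × 65 = 2.6000
  age 5: 0.02 × 43 = 0.8600
R₀ = 134.9000 + 88.4100 + 20.0800 + 2.6000 + 0.8600 = 246.8500

246.85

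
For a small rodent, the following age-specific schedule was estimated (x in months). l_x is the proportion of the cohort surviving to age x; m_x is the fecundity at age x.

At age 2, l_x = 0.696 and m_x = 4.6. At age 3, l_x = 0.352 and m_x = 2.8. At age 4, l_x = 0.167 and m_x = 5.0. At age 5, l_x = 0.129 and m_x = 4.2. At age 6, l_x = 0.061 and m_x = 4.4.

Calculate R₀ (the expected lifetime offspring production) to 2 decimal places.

5.83

R₀ = Σ l_x m_x:
  age 2: 0.696 × 4.6 = 3.2016
  age 3: 0.352 × 2.8 = 0.9856
  age 4: 0.167 × 5.0 = 0.8350
  age 5: 0.129 × 4.2 = 0.5418
  age 6: 0.061 × 4.4 = 0.2684
R₀ = 3.2016 + 0.9856 + 0.8350 + 0.5418 + 0.2684 = 5.8324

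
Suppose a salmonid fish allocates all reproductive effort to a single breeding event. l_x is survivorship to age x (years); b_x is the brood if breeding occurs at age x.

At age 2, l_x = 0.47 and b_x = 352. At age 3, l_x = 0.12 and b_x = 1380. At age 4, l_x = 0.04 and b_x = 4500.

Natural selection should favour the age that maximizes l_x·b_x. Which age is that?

Expected offspring if breeding at age x = l_x × b_x:
  age 2: 0.47 × 352 = 165.440
  age 3: 0.12 × 1380 = 165.600
  age 4: 0.04 × 4500 = 180.000
Maximum at age 4 (180.000).

4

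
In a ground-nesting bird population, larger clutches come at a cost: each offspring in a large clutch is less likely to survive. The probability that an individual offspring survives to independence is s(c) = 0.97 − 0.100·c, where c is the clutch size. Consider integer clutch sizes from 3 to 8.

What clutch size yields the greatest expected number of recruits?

Expected recruits = c × s(c):
  c=3: 3 × 0.670 = 2.010
  c=4: 4 × 0.570 = 2.280
  c=5: 5 × 0.470 = 2.350
  c=6: 6 × 0.370 = 2.220
  c=7: 7 × 0.270 = 1.890
  c=8: 8 × 0.170 = 1.360
Maximum at c = 5 (2.350 recruits).

5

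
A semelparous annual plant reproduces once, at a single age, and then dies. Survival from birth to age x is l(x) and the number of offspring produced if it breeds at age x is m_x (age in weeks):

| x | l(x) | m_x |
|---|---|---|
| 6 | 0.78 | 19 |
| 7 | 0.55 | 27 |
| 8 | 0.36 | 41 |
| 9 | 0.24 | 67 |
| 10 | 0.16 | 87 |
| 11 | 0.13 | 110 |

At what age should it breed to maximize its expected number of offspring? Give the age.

9

Expected offspring if breeding at age x = l(x) × m_x:
  age 6: 0.78 × 19 = 14.820
  age 7: 0.55 × 27 = 14.850
  age 8: 0.36 × 41 = 14.760
  age 9: 0.24 × 67 = 16.080
  age 10: 0.16 × 87 = 13.920
  age 11: 0.13 × 110 = 14.300
Maximum at age 9 (16.080).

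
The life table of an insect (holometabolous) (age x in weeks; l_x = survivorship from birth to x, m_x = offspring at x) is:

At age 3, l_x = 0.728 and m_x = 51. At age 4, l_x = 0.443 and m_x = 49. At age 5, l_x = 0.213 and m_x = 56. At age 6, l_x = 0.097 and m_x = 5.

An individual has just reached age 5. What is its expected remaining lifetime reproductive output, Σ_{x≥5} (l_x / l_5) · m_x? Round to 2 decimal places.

58.28

l_5 = 0.213. Conditional survival from age 5 to x is l_x / l_5.
  x=5: (0.213/0.213) × 56 = 56.0000
  x=6: (0.097/0.213) × 5 = 2.2770
Sum = 56.0000 + 2.2770 = 58.2770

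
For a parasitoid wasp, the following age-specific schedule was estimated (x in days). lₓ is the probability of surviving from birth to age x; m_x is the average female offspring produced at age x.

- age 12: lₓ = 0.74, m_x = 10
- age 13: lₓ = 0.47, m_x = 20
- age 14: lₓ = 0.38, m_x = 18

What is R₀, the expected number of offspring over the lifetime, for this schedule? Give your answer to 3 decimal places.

R₀ = Σ lₓ m_x:
  age 12: 0.74 × 10 = 7.4000
  age 13: 0.47 × 20 = 9.4000
  age 14: 0.38 × 18 = 6.8400
R₀ = 7.4000 + 9.4000 + 6.8400 = 23.6400

23.640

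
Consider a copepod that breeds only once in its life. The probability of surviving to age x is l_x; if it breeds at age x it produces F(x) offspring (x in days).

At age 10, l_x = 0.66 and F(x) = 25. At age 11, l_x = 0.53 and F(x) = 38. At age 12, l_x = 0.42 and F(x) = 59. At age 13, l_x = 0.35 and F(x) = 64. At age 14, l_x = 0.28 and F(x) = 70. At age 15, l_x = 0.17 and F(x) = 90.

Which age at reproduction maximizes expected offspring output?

Expected offspring if breeding at age x = l_x × F(x):
  age 10: 0.66 × 25 = 16.500
  age 11: 0.53 × 38 = 20.140
  age 12: 0.42 × 59 = 24.780
  age 13: 0.35 × 64 = 22.400
  age 14: 0.28 × 70 = 19.600
  age 15: 0.17 × 90 = 15.300
Maximum at age 12 (24.780).

12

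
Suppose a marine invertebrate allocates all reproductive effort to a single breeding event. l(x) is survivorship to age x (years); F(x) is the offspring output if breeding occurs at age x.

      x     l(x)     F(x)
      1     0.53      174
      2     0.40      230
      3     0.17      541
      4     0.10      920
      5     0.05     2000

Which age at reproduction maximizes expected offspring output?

Expected offspring if breeding at age x = l(x) × F(x):
  age 1: 0.53 × 174 = 92.220
  age 2: 0.40 × 230 = 92.000
  age 3: 0.17 × 541 = 91.970
  age 4: 0.10 × 920 = 92.000
  age 5: 0.05 × 2000 = 100.000
Maximum at age 5 (100.000).

5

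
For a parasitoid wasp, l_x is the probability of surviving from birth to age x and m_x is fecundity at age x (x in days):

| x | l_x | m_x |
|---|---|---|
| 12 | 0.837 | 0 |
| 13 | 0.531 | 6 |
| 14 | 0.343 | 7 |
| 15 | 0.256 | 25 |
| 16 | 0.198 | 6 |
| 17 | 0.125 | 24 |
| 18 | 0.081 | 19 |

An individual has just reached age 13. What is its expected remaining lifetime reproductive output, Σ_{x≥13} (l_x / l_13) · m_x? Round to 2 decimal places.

l_13 = 0.531. Conditional survival from age 13 to x is l_x / l_13.
  x=13: (0.531/0.531) × 6 = 6.0000
  x=14: (0.343/0.531) × 7 = 4.5217
  x=15: (0.256/0.531) × 25 = 12.0527
  x=16: (0.198/0.531) × 6 = 2.2373
  x=17: (0.125/0.531) × 24 = 5.6497
  x=18: (0.081/0.531) × 19 = 2.8983
Sum = 6.0000 + 4.5217 + 12.0527 + 2.2373 + 5.6497 + 2.8983 = 33.3597

33.36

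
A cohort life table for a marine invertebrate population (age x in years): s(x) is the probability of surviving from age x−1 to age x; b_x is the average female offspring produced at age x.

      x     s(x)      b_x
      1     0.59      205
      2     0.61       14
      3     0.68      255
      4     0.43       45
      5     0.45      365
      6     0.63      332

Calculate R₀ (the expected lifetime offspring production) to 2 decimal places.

220.32

Survivorship from birth: l_x = s_1·s_2·…·s_x.
  l_1 = 0.59000
  l_2 = 0.35990
  l_3 = 0.24473
  l_4 = 0.10523
  l_5 = 0.04736
  l_6 = 0.02983
R₀ = Σ l_x b_x:
  age 1: 0.59000 × 205 = 120.9500
  age 2: 0.35990 × 14 = 5.0386
  age 3: 0.24473 × 255 = 62.4062
  age 4: 0.10523 × 45 = 4.7354
  age 5: 0.04736 × 365 = 17.2864
  age 6: 0.02983 × 332 = 9.9036
R₀ = 120.9500 + 5.0386 + 62.4062 + 4.7354 + 17.2864 + 9.9036 = 220.3201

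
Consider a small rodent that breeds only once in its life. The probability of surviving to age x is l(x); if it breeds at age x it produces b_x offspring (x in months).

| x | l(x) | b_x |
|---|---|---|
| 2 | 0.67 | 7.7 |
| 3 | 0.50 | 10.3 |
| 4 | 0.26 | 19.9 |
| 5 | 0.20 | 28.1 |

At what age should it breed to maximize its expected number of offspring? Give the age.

Expected offspring if breeding at age x = l(x) × b_x:
  age 2: 0.67 × 7.7 = 5.159
  age 3: 0.50 × 10.3 = 5.150
  age 4: 0.26 × 19.9 = 5.174
  age 5: 0.20 × 28.1 = 5.620
Maximum at age 5 (5.620).

5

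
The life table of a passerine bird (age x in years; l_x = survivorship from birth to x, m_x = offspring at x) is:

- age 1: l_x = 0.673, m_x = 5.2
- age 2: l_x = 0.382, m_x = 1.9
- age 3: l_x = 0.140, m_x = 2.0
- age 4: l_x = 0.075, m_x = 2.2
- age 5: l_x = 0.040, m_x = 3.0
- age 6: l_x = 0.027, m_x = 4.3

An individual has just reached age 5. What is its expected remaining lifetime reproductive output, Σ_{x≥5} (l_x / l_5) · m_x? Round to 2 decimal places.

5.90

l_5 = 0.040. Conditional survival from age 5 to x is l_x / l_5.
  x=5: (0.040/0.040) × 3.0 = 3.0000
  x=6: (0.027/0.040) × 4.3 = 2.9025
Sum = 3.0000 + 2.9025 = 5.9025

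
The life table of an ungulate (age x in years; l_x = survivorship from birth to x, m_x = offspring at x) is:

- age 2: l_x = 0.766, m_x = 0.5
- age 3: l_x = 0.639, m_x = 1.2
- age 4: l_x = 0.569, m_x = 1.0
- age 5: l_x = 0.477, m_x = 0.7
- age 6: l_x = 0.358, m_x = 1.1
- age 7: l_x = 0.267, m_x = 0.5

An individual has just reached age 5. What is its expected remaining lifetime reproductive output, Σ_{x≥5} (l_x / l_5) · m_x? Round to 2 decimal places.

1.81

l_5 = 0.477. Conditional survival from age 5 to x is l_x / l_5.
  x=5: (0.477/0.477) × 0.7 = 0.7000
  x=6: (0.358/0.477) × 1.1 = 0.8256
  x=7: (0.267/0.477) × 0.5 = 0.2799
Sum = 0.7000 + 0.8256 + 0.2799 = 1.8055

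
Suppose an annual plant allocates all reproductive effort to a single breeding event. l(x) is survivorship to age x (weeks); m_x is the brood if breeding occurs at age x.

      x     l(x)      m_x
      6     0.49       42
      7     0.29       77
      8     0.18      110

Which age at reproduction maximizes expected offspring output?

7

Expected offspring if breeding at age x = l(x) × m_x:
  age 6: 0.49 × 42 = 20.580
  age 7: 0.29 × 77 = 22.330
  age 8: 0.18 × 110 = 19.800
Maximum at age 7 (22.330).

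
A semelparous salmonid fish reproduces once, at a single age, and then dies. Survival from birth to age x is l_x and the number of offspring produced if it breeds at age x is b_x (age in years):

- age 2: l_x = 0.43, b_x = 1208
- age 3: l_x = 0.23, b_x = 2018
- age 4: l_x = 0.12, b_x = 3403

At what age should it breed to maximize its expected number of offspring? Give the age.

2

Expected offspring if breeding at age x = l_x × b_x:
  age 2: 0.43 × 1208 = 519.440
  age 3: 0.23 × 2018 = 464.140
  age 4: 0.12 × 3403 = 408.360
Maximum at age 2 (519.440).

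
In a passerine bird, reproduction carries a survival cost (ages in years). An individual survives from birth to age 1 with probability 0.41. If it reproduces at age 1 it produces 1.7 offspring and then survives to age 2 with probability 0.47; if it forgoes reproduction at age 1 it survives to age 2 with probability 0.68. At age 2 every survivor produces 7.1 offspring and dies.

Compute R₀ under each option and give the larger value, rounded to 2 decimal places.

2.07

breed at age 1: R₀ = 0.41 × (1.7 + 0.47 × 7.1) = 0.41 × 5.0370 = 2.0652
delay to age 2: R₀ = 0.41 × (0.68 × 7.1) = 0.41 × 4.8280 = 1.9795
Higher: breed at age 1 (2.0652).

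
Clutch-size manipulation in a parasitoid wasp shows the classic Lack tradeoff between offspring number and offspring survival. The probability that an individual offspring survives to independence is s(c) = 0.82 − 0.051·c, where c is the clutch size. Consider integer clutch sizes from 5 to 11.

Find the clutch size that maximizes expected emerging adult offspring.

Expected emerging adult offspring = c × s(c):
  c=5: 5 × 0.565 = 2.825
  c=6: 6 × 0.514 = 3.084
  c=7: 7 × 0.463 = 3.241
  c=8: 8 × 0.412 = 3.296
  c=9: 9 × 0.361 = 3.249
  c=10: 10 × 0.310 = 3.100
  c=11: 11 × 0.259 = 2.849
Maximum at c = 8 (3.296 emerging adult offspring).

8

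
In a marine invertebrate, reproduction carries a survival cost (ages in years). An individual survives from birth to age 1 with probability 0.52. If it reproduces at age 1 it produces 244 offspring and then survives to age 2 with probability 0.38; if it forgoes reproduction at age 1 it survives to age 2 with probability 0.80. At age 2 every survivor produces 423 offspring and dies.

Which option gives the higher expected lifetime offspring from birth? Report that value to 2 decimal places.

210.46

breed at age 1: R₀ = 0.52 × (244 + 0.38 × 423) = 0.52 × 404.7400 = 210.4648
delay to age 2: R₀ = 0.52 × (0.80 × 423) = 0.52 × 338.4000 = 175.9680
Higher: breed at age 1 (210.4648).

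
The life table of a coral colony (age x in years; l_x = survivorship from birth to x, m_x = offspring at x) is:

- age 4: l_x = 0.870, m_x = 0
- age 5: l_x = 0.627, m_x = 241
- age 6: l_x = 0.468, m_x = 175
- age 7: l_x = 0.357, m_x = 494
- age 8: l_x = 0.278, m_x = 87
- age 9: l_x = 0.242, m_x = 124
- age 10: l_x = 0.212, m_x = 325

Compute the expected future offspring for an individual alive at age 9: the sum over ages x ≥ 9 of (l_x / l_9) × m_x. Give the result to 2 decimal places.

408.71

l_9 = 0.242. Conditional survival from age 9 to x is l_x / l_9.
  x=9: (0.242/0.242) × 124 = 124.0000
  x=10: (0.212/0.242) × 325 = 284.7107
Sum = 124.0000 + 284.7107 = 408.7107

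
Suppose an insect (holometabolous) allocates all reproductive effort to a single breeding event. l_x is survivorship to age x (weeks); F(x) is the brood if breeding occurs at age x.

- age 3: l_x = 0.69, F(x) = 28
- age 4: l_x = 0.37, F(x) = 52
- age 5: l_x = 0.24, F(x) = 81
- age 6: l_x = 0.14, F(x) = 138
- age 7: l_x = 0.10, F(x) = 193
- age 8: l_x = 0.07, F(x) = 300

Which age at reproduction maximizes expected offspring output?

8

Expected offspring if breeding at age x = l_x × F(x):
  age 3: 0.69 × 28 = 19.320
  age 4: 0.37 × 52 = 19.240
  age 5: 0.24 × 81 = 19.440
  age 6: 0.14 × 138 = 19.320
  age 7: 0.10 × 193 = 19.300
  age 8: 0.07 × 300 = 21.000
Maximum at age 8 (21.000).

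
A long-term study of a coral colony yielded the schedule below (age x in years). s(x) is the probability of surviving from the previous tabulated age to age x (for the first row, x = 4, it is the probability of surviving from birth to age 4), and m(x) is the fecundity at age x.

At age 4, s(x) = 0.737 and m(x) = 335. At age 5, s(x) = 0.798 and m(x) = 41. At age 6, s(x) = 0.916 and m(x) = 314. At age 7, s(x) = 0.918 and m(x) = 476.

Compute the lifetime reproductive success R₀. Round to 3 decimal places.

Survivorship from birth: l_x = s_4·s_5·…·s_x.
  l_4 = 0.73700
  l_5 = 0.58813
  l_6 = 0.53872
  l_7 = 0.49455
R₀ = Σ l_x m(x):
  age 4: 0.73700 × 335 = 246.8950
  age 5: 0.58813 × 41 = 24.1133
  age 6: 0.53872 × 314 = 169.1581
  age 7: 0.49455 × 476 = 235.4058
R₀ = 246.8950 + 24.1133 + 169.1581 + 235.4058 = 675.5722

675.572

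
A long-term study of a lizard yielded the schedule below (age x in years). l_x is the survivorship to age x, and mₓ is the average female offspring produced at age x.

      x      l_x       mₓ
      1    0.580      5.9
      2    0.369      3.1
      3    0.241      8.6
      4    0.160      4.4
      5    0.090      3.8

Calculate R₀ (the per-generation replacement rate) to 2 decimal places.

R₀ = Σ l_x mₓ:
  age 1: 0.580 × 5.9 = 3.4220
  age 2: 0.369 × 3.1 = 1.1439
  age 3: 0.241 × 8.6 = 2.0726
  age 4: 0.160 × 4.4 = 0.7040
  age 5: 0.090 × 3.8 = 0.3420
R₀ = 3.4220 + 1.1439 + 2.0726 + 0.7040 + 0.3420 = 7.6845

7.68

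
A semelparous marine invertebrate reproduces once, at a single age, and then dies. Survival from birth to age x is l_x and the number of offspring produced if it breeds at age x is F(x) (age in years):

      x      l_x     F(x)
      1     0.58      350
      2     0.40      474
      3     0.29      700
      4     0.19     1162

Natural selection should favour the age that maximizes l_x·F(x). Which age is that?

4

Expected offspring if breeding at age x = l_x × F(x):
  age 1: 0.58 × 350 = 203.000
  age 2: 0.40 × 474 = 189.600
  age 3: 0.29 × 700 = 203.000
  age 4: 0.19 × 1162 = 220.780
Maximum at age 4 (220.780).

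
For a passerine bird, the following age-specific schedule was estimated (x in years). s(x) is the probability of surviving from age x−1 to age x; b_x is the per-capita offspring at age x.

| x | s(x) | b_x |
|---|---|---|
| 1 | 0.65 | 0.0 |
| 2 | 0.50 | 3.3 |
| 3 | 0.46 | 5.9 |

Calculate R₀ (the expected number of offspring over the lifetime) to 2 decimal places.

1.95

Survivorship from birth: l_x = s_1·s_2·…·s_x.
  l_1 = 0.65000
  l_2 = 0.32500
  l_3 = 0.14950
R₀ = Σ l_x b_x:
  age 1: 0.65000 × 0.0 = 0.0000
  age 2: 0.32500 × 3.3 = 1.0725
  age 3: 0.14950 × 5.9 = 0.8821
R₀ = 0.0000 + 1.0725 + 0.8821 = 1.9546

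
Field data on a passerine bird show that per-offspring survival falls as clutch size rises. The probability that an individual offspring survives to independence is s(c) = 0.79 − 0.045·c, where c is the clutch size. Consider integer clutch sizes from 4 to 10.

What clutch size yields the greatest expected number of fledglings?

Expected fledglings = c × s(c):
  c=4: 4 × 0.610 = 2.440
  c=5: 5 × 0.565 = 2.825
  c=6: 6 × 0.520 = 3.120
  c=7: 7 × 0.475 = 3.325
  c=8: 8 × 0.430 = 3.440
  c=9: 9 × 0.385 = 3.465
  c=10: 10 × 0.340 = 3.400
Maximum at c = 9 (3.465 fledglings).

9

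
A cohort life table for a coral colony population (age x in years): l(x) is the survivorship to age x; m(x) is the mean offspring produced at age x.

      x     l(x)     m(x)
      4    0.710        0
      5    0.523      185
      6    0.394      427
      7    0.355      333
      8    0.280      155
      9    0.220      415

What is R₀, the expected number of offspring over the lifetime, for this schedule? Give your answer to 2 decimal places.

517.91

R₀ = Σ l(x) m(x):
  age 4: 0.710 × 0 = 0.0000
  age 5: 0.523 × 185 = 96.7550
  age 6: 0.394 × 427 = 168.2380
  age 7: 0.355 × 333 = 118.2150
  age 8: 0.280 × 155 = 43.4000
  age 9: 0.220 × 415 = 91.3000
R₀ = 0.0000 + 96.7550 + 168.2380 + 118.2150 + 43.4000 + 91.3000 = 517.9080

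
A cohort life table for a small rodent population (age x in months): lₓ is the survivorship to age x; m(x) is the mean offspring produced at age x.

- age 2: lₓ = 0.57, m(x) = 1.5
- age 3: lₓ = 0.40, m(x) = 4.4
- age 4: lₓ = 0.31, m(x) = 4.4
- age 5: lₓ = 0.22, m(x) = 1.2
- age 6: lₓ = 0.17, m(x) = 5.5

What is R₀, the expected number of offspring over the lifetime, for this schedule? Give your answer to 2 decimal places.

5.18

R₀ = Σ lₓ m(x):
  age 2: 0.57 × 1.5 = 0.8550
  age 3: 0.40 × 4.4 = 1.7600
  age 4: 0.31 × 4.4 = 1.3640
  age 5: 0.22 × 1.2 = 0.2640
  age 6: 0.17 × 5.5 = 0.9350
R₀ = 0.8550 + 1.7600 + 1.3640 + 0.2640 + 0.9350 = 5.1780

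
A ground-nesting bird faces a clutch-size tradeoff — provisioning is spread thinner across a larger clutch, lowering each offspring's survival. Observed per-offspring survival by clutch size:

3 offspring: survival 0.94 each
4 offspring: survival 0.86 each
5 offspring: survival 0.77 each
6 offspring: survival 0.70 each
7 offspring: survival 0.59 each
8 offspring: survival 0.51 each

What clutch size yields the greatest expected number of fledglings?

Expected fledglings = c × s(c):
  c=3: 3 × 0.94 = 2.820
  c=4: 4 × 0.86 = 3.440
  c=5: 5 × 0.77 = 3.850
  c=6: 6 × 0.70 = 4.200
  c=7: 7 × 0.59 = 4.130
  c=8: 8 × 0.51 = 4.080
Maximum at c = 6 (4.200 fledglings).

6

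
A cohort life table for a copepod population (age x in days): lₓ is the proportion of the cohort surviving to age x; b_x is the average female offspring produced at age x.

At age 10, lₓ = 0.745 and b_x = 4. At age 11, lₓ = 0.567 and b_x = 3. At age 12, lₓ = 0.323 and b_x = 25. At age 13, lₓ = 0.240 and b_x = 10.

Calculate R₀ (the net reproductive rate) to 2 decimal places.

R₀ = Σ lₓ b_x:
  age 10: 0.745 × 4 = 2.9800
  age 11: 0.567 × 3 = 1.7010
  age 12: 0.323 × 25 = 8.0750
  age 13: 0.240 × 10 = 2.4000
R₀ = 2.9800 + 1.7010 + 8.0750 + 2.4000 = 15.1560

15.16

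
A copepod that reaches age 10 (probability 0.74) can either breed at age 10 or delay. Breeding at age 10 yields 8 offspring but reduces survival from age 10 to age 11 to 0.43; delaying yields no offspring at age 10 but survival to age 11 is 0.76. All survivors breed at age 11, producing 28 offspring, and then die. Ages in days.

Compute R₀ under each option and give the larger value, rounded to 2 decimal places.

breed at age 10: R₀ = 0.74 × (8 + 0.43 × 28) = 0.74 × 20.0400 = 14.8296
delay to age 11: R₀ = 0.74 × (0.76 × 28) = 0.74 × 21.2800 = 15.7472
Higher: delay to age 11 (15.7472).

15.75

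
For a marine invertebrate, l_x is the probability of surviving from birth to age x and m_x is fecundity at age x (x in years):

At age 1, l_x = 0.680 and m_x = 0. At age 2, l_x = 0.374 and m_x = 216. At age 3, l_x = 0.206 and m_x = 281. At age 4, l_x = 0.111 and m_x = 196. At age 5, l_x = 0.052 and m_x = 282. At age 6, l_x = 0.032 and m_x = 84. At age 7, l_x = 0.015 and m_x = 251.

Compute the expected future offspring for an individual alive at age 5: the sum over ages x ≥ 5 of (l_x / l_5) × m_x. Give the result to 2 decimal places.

406.10

l_5 = 0.052. Conditional survival from age 5 to x is l_x / l_5.
  x=5: (0.052/0.052) × 282 = 282.0000
  x=6: (0.032/0.052) × 84 = 51.6923
  x=7: (0.015/0.052) × 251 = 72.4038
Sum = 282.0000 + 51.6923 + 72.4038 = 406.0962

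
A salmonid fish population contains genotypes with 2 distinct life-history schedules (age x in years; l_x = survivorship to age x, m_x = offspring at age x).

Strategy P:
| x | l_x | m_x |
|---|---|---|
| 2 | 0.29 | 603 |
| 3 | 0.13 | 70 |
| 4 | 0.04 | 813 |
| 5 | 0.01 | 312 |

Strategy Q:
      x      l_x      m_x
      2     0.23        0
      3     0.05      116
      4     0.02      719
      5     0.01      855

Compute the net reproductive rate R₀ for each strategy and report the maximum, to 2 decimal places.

219.61

Strategy P: R₀ = 0.29×603 + 0.13×70 + 0.04×813 + 0.01×312 = 219.6100
Strategy Q: R₀ = 0.23×0 + 0.05×116 + 0.02×719 + 0.01×855 = 28.7300
Highest R₀: strategy P with 219.6100.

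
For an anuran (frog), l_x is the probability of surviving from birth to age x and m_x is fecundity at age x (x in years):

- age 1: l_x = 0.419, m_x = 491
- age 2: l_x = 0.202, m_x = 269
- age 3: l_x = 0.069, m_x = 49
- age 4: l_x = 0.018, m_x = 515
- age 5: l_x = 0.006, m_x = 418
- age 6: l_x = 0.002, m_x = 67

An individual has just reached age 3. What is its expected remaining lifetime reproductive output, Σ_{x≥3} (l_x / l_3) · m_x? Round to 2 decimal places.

221.64

l_3 = 0.069. Conditional survival from age 3 to x is l_x / l_3.
  x=3: (0.069/0.069) × 49 = 49.0000
  x=4: (0.018/0.069) × 515 = 134.3478
  x=5: (0.006/0.069) × 418 = 36.3478
  x=6: (0.002/0.069) × 67 = 1.9420
Sum = 49.0000 + 134.3478 + 36.3478 + 1.9420 = 221.6377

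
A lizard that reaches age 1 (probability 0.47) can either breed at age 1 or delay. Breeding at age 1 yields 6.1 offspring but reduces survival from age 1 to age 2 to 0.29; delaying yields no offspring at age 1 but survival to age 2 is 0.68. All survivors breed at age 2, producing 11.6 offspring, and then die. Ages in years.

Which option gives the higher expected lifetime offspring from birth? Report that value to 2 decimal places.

breed at age 1: R₀ = 0.47 × (6.1 + 0.29 × 11.6) = 0.47 × 9.4640 = 4.4481
delay to age 2: R₀ = 0.47 × (0.68 × 11.6) = 0.47 × 7.8880 = 3.7074
Higher: breed at age 1 (4.4481).

4.45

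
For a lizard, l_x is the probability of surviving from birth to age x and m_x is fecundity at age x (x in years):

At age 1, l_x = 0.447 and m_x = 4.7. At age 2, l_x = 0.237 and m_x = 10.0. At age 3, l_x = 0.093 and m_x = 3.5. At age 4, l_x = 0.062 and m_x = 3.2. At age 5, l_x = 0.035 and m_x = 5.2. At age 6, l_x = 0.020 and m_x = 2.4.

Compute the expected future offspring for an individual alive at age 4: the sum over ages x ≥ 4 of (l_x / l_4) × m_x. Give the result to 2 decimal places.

l_4 = 0.062. Conditional survival from age 4 to x is l_x / l_4.
  x=4: (0.062/0.062) × 3.2 = 3.2000
  x=5: (0.035/0.062) × 5.2 = 2.9355
  x=6: (0.020/0.062) × 2.4 = 0.7742
Sum = 3.2000 + 2.9355 + 0.7742 = 6.9097

6.91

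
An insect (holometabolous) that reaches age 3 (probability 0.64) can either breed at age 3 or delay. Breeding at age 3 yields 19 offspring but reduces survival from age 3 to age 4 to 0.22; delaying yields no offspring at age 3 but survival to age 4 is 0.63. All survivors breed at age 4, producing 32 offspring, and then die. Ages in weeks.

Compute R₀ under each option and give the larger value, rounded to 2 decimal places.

16.67

breed at age 3: R₀ = 0.64 × (19 + 0.22 × 32) = 0.64 × 26.0400 = 16.6656
delay to age 4: R₀ = 0.64 × (0.63 × 32) = 0.64 × 20.1600 = 12.9024
Higher: breed at age 3 (16.6656).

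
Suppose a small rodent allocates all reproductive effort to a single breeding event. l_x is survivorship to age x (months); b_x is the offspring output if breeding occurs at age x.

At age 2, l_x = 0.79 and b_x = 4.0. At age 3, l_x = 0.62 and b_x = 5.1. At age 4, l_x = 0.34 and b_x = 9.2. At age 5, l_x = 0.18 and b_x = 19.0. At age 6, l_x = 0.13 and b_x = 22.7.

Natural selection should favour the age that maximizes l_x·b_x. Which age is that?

5

Expected offspring if breeding at age x = l_x × b_x:
  age 2: 0.79 × 4.0 = 3.160
  age 3: 0.62 × 5.1 = 3.162
  age 4: 0.34 × 9.2 = 3.128
  age 5: 0.18 × 19.0 = 3.420
  age 6: 0.13 × 22.7 = 2.951
Maximum at age 5 (3.420).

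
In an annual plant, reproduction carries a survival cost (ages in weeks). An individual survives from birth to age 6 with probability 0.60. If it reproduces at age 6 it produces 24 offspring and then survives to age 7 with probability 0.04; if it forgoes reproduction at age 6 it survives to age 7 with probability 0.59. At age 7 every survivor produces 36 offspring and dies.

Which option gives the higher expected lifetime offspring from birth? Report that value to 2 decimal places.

breed at age 6: R₀ = 0.60 × (24 + 0.04 × 36) = 0.60 × 25.4400 = 15.2640
delay to age 7: R₀ = 0.60 × (0.59 × 36) = 0.60 × 21.2400 = 12.7440
Higher: breed at age 6 (15.2640).

15.26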